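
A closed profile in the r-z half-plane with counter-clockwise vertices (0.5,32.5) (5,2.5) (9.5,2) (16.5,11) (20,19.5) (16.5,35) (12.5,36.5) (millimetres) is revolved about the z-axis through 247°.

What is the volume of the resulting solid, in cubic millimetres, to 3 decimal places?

Volume = 20200.096 mm³

Profile (r,z), 7 vertices: (0.5,32.5) (5,2.5) (9.5,2) (16.5,11) (20,19.5) (16.5,35) (12.5,36.5)
edge 0: (0.5,32.5)→(5,2.5)  cross = 0.5·2.5 − 5·32.5 = -161.2500; (r_i+r_j)·cross = 5.5·-161.2500 = -886.8750
edge 1: (5,2.5)→(9.5,2)  cross = 5·2 − 9.5·2.5 = -13.7500; (r_i+r_j)·cross = 14.5·-13.7500 = -199.3750
edge 2: (9.5,2)→(16.5,11)  cross = 9.5·11 − 16.5·2 = 71.5000; (r_i+r_j)·cross = 26·71.5000 = 1859.0000
edge 3: (16.5,11)→(20,19.5)  cross = 16.5·19.5 − 20·11 = 101.7500; (r_i+r_j)·cross = 36.5·101.7500 = 3713.8750
edge 4: (20,19.5)→(16.5,35)  cross = 20·35 − 16.5·19.5 = 378.2500; (r_i+r_j)·cross = 36.5·378.2500 = 13806.1250
edge 5: (16.5,35)→(12.5,36.5)  cross = 16.5·36.5 − 12.5·35 = 164.7500; (r_i+r_j)·cross = 29·164.7500 = 4777.7500
edge 6: (12.5,36.5)→(0.5,32.5)  cross = 12.5·32.5 − 0.5·36.5 = 388.0000; (r_i+r_j)·cross = 13·388.0000 = 5044.0000
Σcross = 929.2500 → A = |Σcross|/2 = 464.6250 mm²
Σ(r_i+r_j)·cross = 28114.5000 → first moment M = |Σ|/6 = 4685.7500
R_c = M/A = 4685.7500/464.6250 = 10.0850 mm
θ = 247° = 4.310963 rad
V = θ·R_c·A = 4.310963·10.0850·464.6250 = 20200.096 mm³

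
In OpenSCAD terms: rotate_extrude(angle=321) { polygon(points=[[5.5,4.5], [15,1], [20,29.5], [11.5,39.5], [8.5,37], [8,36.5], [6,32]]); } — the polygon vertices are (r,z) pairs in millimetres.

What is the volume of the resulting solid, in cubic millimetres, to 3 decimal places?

Volume = 26658.362 mm³

Profile (r,z), 7 vertices: (5.5,4.5) (15,1) (20,29.5) (11.5,39.5) (8.5,37) (8,36.5) (6,32)
edge 0: (5.5,4.5)→(15,1)  cross = 5.5·1 − 15·4.5 = -62.0000; (r_i+r_j)·cross = 20.5·-62.0000 = -1271.0000
edge 1: (15,1)→(20,29.5)  cross = 15·29.5 − 20·1 = 422.5000; (r_i+r_j)·cross = 35·422.5000 = 14787.5000
edge 2: (20,29.5)→(11.5,39.5)  cross = 20·39.5 − 11.5·29.5 = 450.7500; (r_i+r_j)·cross = 31.5·450.7500 = 14198.6250
edge 3: (11.5,39.5)→(8.5,37)  cross = 11.5·37 − 8.5·39.5 = 89.7500; (r_i+r_j)·cross = 20·89.7500 = 1795.0000
edge 4: (8.5,37)→(8,36.5)  cross = 8.5·36.5 − 8·37 = 14.2500; (r_i+r_j)·cross = 16.5·14.2500 = 235.1250
edge 5: (8,36.5)→(6,32)  cross = 8·32 − 6·36.5 = 37.0000; (r_i+r_j)·cross = 14·37.0000 = 518.0000
edge 6: (6,32)→(5.5,4.5)  cross = 6·4.5 − 5.5·32 = -149.0000; (r_i+r_j)·cross = 11.5·-149.0000 = -1713.5000
Σcross = 803.2500 → A = |Σcross|/2 = 401.6250 mm²
Σ(r_i+r_j)·cross = 28549.7500 → first moment M = |Σ|/6 = 4758.2917
R_c = M/A = 4758.2917/401.6250 = 11.8476 mm
θ = 321° = 5.602507 rad
V = θ·R_c·A = 5.602507·11.8476·401.6250 = 26658.362 mm³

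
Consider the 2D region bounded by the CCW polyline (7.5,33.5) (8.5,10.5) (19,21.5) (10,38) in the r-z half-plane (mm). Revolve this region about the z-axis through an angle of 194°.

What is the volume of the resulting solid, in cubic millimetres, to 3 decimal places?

Profile (r,z), 4 vertices: (7.5,33.5) (8.5,10.5) (19,21.5) (10,38)
edge 0: (7.5,33.5)→(8.5,10.5)  cross = 7.5·10.5 − 8.5·33.5 = -206.0000; (r_i+r_j)·cross = 16·-206.0000 = -3296.0000
edge 1: (8.5,10.5)→(19,21.5)  cross = 8.5·21.5 − 19·10.5 = -16.7500; (r_i+r_j)·cross = 27.5·-16.7500 = -460.6250
edge 2: (19,21.5)→(10,38)  cross = 19·38 − 10·21.5 = 507.0000; (r_i+r_j)·cross = 29·507.0000 = 14703.0000
edge 3: (10,38)→(7.5,33.5)  cross = 10·33.5 − 7.5·38 = 50.0000; (r_i+r_j)·cross = 17.5·50.0000 = 875.0000
Σcross = 334.2500 → A = |Σcross|/2 = 167.1250 mm²
Σ(r_i+r_j)·cross = 11821.3750 → first moment M = |Σ|/6 = 1970.2292
R_c = M/A = 1970.2292/167.1250 = 11.7890 mm
θ = 194° = 3.385939 rad
V = θ·R_c·A = 3.385939·11.7890·167.1250 = 6671.075 mm³

Volume = 6671.075 mm³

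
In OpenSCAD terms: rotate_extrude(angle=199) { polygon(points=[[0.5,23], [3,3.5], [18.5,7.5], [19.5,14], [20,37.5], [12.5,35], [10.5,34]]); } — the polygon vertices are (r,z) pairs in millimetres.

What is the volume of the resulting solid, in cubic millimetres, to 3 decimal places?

Profile (r,z), 7 vertices: (0.5,23) (3,3.5) (18.5,7.5) (19.5,14) (20,37.5) (12.5,35) (10.5,34)
edge 0: (0.5,23)→(3,3.5)  cross = 0.5·3.5 − 3·23 = -67.2500; (r_i+r_j)·cross = 3.5·-67.2500 = -235.3750
edge 1: (3,3.5)→(18.5,7.5)  cross = 3·7.5 − 18.5·3.5 = -42.2500; (r_i+r_j)·cross = 21.5·-42.2500 = -908.3750
edge 2: (18.5,7.5)→(19.5,14)  cross = 18.5·14 − 19.5·7.5 = 112.7500; (r_i+r_j)·cross = 38·112.7500 = 4284.5000
edge 3: (19.5,14)→(20,37.5)  cross = 19.5·37.5 − 20·14 = 451.2500; (r_i+r_j)·cross = 39.5·451.2500 = 17824.3750
edge 4: (20,37.5)→(12.5,35)  cross = 20·35 − 12.5·37.5 = 231.2500; (r_i+r_j)·cross = 32.5·231.2500 = 7515.6250
edge 5: (12.5,35)→(10.5,34)  cross = 12.5·34 − 10.5·35 = 57.5000; (r_i+r_j)·cross = 23·57.5000 = 1322.5000
edge 6: (10.5,34)→(0.5,23)  cross = 10.5·23 − 0.5·34 = 224.5000; (r_i+r_j)·cross = 11·224.5000 = 2469.5000
Σcross = 967.7500 → A = |Σcross|/2 = 483.8750 mm²
Σ(r_i+r_j)·cross = 32272.7500 → first moment M = |Σ|/6 = 5378.7917
R_c = M/A = 5378.7917/483.8750 = 11.1161 mm
θ = 199° = 3.473205 rad
V = θ·R_c·A = 3.473205·11.1161·483.8750 = 18681.647 mm³

Volume = 18681.647 mm³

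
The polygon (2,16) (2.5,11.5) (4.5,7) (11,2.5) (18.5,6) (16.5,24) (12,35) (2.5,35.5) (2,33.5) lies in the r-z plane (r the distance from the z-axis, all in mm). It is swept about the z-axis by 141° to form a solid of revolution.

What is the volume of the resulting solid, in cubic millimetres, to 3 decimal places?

Profile (r,z), 9 vertices: (2,16) (2.5,11.5) (4.5,7) (11,2.5) (18.5,6) (16.5,24) (12,35) (2.5,35.5) (2,33.5)
edge 0: (2,16)→(2.5,11.5)  cross = 2·11.5 − 2.5·16 = -17.0000; (r_i+r_j)·cross = 4.5·-17.0000 = -76.5000
edge 1: (2.5,11.5)→(4.5,7)  cross = 2.5·7 − 4.5·11.5 = -34.2500; (r_i+r_j)·cross = 7·-34.2500 = -239.7500
edge 2: (4.5,7)→(11,2.5)  cross = 4.5·2.5 − 11·7 = -65.7500; (r_i+r_j)·cross = 15.5·-65.7500 = -1019.1250
edge 3: (11,2.5)→(18.5,6)  cross = 11·6 − 18.5·2.5 = 19.7500; (r_i+r_j)·cross = 29.5·19.7500 = 582.6250
edge 4: (18.5,6)→(16.5,24)  cross = 18.5·24 − 16.5·6 = 345.0000; (r_i+r_j)·cross = 35·345.0000 = 12075.0000
edge 5: (16.5,24)→(12,35)  cross = 16.5·35 − 12·24 = 289.5000; (r_i+r_j)·cross = 28.5·289.5000 = 8250.7500
edge 6: (12,35)→(2.5,35.5)  cross = 12·35.5 − 2.5·35 = 338.5000; (r_i+r_j)·cross = 14.5·338.5000 = 4908.2500
edge 7: (2.5,35.5)→(2,33.5)  cross = 2.5·33.5 − 2·35.5 = 12.7500; (r_i+r_j)·cross = 4.5·12.7500 = 57.3750
edge 8: (2,33.5)→(2,16)  cross = 2·16 − 2·33.5 = -35.0000; (r_i+r_j)·cross = 4·-35.0000 = -140.0000
Σcross = 853.5000 → A = |Σcross|/2 = 426.7500 mm²
Σ(r_i+r_j)·cross = 24398.6250 → first moment M = |Σ|/6 = 4066.4375
R_c = M/A = 4066.4375/426.7500 = 9.5289 mm
θ = 141° = 2.460914 rad
V = θ·R_c·A = 2.460914·9.5289·426.7500 = 10007.154 mm³

Volume = 10007.154 mm³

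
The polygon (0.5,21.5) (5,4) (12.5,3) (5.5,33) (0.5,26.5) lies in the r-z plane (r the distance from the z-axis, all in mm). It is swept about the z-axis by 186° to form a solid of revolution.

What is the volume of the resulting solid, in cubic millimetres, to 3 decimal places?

Profile (r,z), 5 vertices: (0.5,21.5) (5,4) (12.5,3) (5.5,33) (0.5,26.5)
edge 0: (0.5,21.5)→(5,4)  cross = 0.5·4 − 5·21.5 = -105.5000; (r_i+r_j)·cross = 5.5·-105.5000 = -580.2500
edge 1: (5,4)→(12.5,3)  cross = 5·3 − 12.5·4 = -35.0000; (r_i+r_j)·cross = 17.5·-35.0000 = -612.5000
edge 2: (12.5,3)→(5.5,33)  cross = 12.5·33 − 5.5·3 = 396.0000; (r_i+r_j)·cross = 18·396.0000 = 7128.0000
edge 3: (5.5,33)→(0.5,26.5)  cross = 5.5·26.5 − 0.5·33 = 129.2500; (r_i+r_j)·cross = 6·129.2500 = 775.5000
edge 4: (0.5,26.5)→(0.5,21.5)  cross = 0.5·21.5 − 0.5·26.5 = -2.5000; (r_i+r_j)·cross = 1·-2.5000 = -2.5000
Σcross = 382.2500 → A = |Σcross|/2 = 191.1250 mm²
Σ(r_i+r_j)·cross = 6708.2500 → first moment M = |Σ|/6 = 1118.0417
R_c = M/A = 1118.0417/191.1250 = 5.8498 mm
θ = 186° = 3.246312 rad
V = θ·R_c·A = 3.246312·5.8498·191.1250 = 3629.513 mm³

Volume = 3629.513 mm³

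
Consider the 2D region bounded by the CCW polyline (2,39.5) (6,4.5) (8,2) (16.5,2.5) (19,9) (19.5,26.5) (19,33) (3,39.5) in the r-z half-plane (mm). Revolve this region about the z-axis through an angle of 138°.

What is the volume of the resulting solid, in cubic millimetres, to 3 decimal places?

Profile (r,z), 8 vertices: (2,39.5) (6,4.5) (8,2) (16.5,2.5) (19,9) (19.5,26.5) (19,33) (3,39.5)
edge 0: (2,39.5)→(6,4.5)  cross = 2·4.5 − 6·39.5 = -228.0000; (r_i+r_j)·cross = 8·-228.0000 = -1824.0000
edge 1: (6,4.5)→(8,2)  cross = 6·2 − 8·4.5 = -24.0000; (r_i+r_j)·cross = 14·-24.0000 = -336.0000
edge 2: (8,2)→(16.5,2.5)  cross = 8·2.5 − 16.5·2 = -13.0000; (r_i+r_j)·cross = 24.5·-13.0000 = -318.5000
edge 3: (16.5,2.5)→(19,9)  cross = 16.5·9 − 19·2.5 = 101.0000; (r_i+r_j)·cross = 35.5·101.0000 = 3585.5000
edge 4: (19,9)→(19.5,26.5)  cross = 19·26.5 − 19.5·9 = 328.0000; (r_i+r_j)·cross = 38.5·328.0000 = 12628.0000
edge 5: (19.5,26.5)→(19,33)  cross = 19.5·33 − 19·26.5 = 140.0000; (r_i+r_j)·cross = 38.5·140.0000 = 5390.0000
edge 6: (19,33)→(3,39.5)  cross = 19·39.5 − 3·33 = 651.5000; (r_i+r_j)·cross = 22·651.5000 = 14333.0000
edge 7: (3,39.5)→(2,39.5)  cross = 3·39.5 − 2·39.5 = 39.5000; (r_i+r_j)·cross = 5·39.5000 = 197.5000
Σcross = 995.0000 → A = |Σcross|/2 = 497.5000 mm²
Σ(r_i+r_j)·cross = 33655.5000 → first moment M = |Σ|/6 = 5609.2500
R_c = M/A = 5609.2500/497.5000 = 11.2749 mm
θ = 138° = 2.408554 rad
V = θ·R_c·A = 2.408554·11.2749·497.5000 = 13510.184 mm³

Volume = 13510.184 mm³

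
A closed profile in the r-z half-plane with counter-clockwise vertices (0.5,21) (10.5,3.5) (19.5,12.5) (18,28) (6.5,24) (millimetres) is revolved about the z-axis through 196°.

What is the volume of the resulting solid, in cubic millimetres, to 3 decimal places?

Profile (r,z), 5 vertices: (0.5,21) (10.5,3.5) (19.5,12.5) (18,28) (6.5,24)
edge 0: (0.5,21)→(10.5,3.5)  cross = 0.5·3.5 − 10.5·21 = -218.7500; (r_i+r_j)·cross = 11·-218.7500 = -2406.2500
edge 1: (10.5,3.5)→(19.5,12.5)  cross = 10.5·12.5 − 19.5·3.5 = 63.0000; (r_i+r_j)·cross = 30·63.0000 = 1890.0000
edge 2: (19.5,12.5)→(18,28)  cross = 19.5·28 − 18·12.5 = 321.0000; (r_i+r_j)·cross = 37.5·321.0000 = 12037.5000
edge 3: (18,28)→(6.5,24)  cross = 18·24 − 6.5·28 = 250.0000; (r_i+r_j)·cross = 24.5·250.0000 = 6125.0000
edge 4: (6.5,24)→(0.5,21)  cross = 6.5·21 − 0.5·24 = 124.5000; (r_i+r_j)·cross = 7·124.5000 = 871.5000
Σcross = 539.7500 → A = |Σcross|/2 = 269.8750 mm²
Σ(r_i+r_j)·cross = 18517.7500 → first moment M = |Σ|/6 = 3086.2917
R_c = M/A = 3086.2917/269.8750 = 11.4360 mm
θ = 196° = 3.420845 rad
V = θ·R_c·A = 3.420845·11.4360·269.8750 = 10557.726 mm³

Volume = 10557.726 mm³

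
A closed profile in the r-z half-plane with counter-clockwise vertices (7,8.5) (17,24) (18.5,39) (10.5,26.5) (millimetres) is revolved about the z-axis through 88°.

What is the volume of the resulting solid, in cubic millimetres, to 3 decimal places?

Volume = 2302.779 mm³

Profile (r,z), 4 vertices: (7,8.5) (17,24) (18.5,39) (10.5,26.5)
edge 0: (7,8.5)→(17,24)  cross = 7·24 − 17·8.5 = 23.5000; (r_i+r_j)·cross = 24·23.5000 = 564.0000
edge 1: (17,24)→(18.5,39)  cross = 17·39 − 18.5·24 = 219.0000; (r_i+r_j)·cross = 35.5·219.0000 = 7774.5000
edge 2: (18.5,39)→(10.5,26.5)  cross = 18.5·26.5 − 10.5·39 = 80.7500; (r_i+r_j)·cross = 29·80.7500 = 2341.7500
edge 3: (10.5,26.5)→(7,8.5)  cross = 10.5·8.5 − 7·26.5 = -96.2500; (r_i+r_j)·cross = 17.5·-96.2500 = -1684.3750
Σcross = 227.0000 → A = |Σcross|/2 = 113.5000 mm²
Σ(r_i+r_j)·cross = 8995.8750 → first moment M = |Σ|/6 = 1499.3125
R_c = M/A = 1499.3125/113.5000 = 13.2098 mm
θ = 88° = 1.535890 rad
V = θ·R_c·A = 1.535890·13.2098·113.5000 = 2302.779 mm³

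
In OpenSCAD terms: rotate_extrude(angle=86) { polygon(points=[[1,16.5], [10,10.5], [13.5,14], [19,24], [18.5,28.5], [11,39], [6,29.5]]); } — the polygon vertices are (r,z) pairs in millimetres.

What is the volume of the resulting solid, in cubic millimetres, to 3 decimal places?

Volume = 4468.333 mm³

Profile (r,z), 7 vertices: (1,16.5) (10,10.5) (13.5,14) (19,24) (18.5,28.5) (11,39) (6,29.5)
edge 0: (1,16.5)→(10,10.5)  cross = 1·10.5 − 10·16.5 = -154.5000; (r_i+r_j)·cross = 11·-154.5000 = -1699.5000
edge 1: (10,10.5)→(13.5,14)  cross = 10·14 − 13.5·10.5 = -1.7500; (r_i+r_j)·cross = 23.5·-1.7500 = -41.1250
edge 2: (13.5,14)→(19,24)  cross = 13.5·24 − 19·14 = 58.0000; (r_i+r_j)·cross = 32.5·58.0000 = 1885.0000
edge 3: (19,24)→(18.5,28.5)  cross = 19·28.5 − 18.5·24 = 97.5000; (r_i+r_j)·cross = 37.5·97.5000 = 3656.2500
edge 4: (18.5,28.5)→(11,39)  cross = 18.5·39 − 11·28.5 = 408.0000; (r_i+r_j)·cross = 29.5·408.0000 = 12036.0000
edge 5: (11,39)→(6,29.5)  cross = 11·29.5 − 6·39 = 90.5000; (r_i+r_j)·cross = 17·90.5000 = 1538.5000
edge 6: (6,29.5)→(1,16.5)  cross = 6·16.5 − 1·29.5 = 69.5000; (r_i+r_j)·cross = 7·69.5000 = 486.5000
Σcross = 567.2500 → A = |Σcross|/2 = 283.6250 mm²
Σ(r_i+r_j)·cross = 17861.6250 → first moment M = |Σ|/6 = 2976.9375
R_c = M/A = 2976.9375/283.6250 = 10.4960 mm
θ = 86° = 1.500983 rad
V = θ·R_c·A = 1.500983·10.4960·283.6250 = 4468.333 mm³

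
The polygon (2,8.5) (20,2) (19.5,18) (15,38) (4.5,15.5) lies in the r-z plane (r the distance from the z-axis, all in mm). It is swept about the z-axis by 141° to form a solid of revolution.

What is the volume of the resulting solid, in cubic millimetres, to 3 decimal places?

Volume = 10878.625 mm³

Profile (r,z), 5 vertices: (2,8.5) (20,2) (19.5,18) (15,38) (4.5,15.5)
edge 0: (2,8.5)→(20,2)  cross = 2·2 − 20·8.5 = -166.0000; (r_i+r_j)·cross = 22·-166.0000 = -3652.0000
edge 1: (20,2)→(19.5,18)  cross = 20·18 − 19.5·2 = 321.0000; (r_i+r_j)·cross = 39.5·321.0000 = 12679.5000
edge 2: (19.5,18)→(15,38)  cross = 19.5·38 − 15·18 = 471.0000; (r_i+r_j)·cross = 34.5·471.0000 = 16249.5000
edge 3: (15,38)→(4.5,15.5)  cross = 15·15.5 − 4.5·38 = 61.5000; (r_i+r_j)·cross = 19.5·61.5000 = 1199.2500
edge 4: (4.5,15.5)→(2,8.5)  cross = 4.5·8.5 − 2·15.5 = 7.2500; (r_i+r_j)·cross = 6.5·7.2500 = 47.1250
Σcross = 694.7500 → A = |Σcross|/2 = 347.3750 mm²
Σ(r_i+r_j)·cross = 26523.3750 → first moment M = |Σ|/6 = 4420.5625
R_c = M/A = 4420.5625/347.3750 = 12.7256 mm
θ = 141° = 2.460914 rad
V = θ·R_c·A = 2.460914·12.7256·347.3750 = 10878.625 mm³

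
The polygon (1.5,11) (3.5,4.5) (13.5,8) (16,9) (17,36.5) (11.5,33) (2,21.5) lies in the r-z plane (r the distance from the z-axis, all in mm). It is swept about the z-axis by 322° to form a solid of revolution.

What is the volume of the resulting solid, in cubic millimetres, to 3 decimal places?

Profile (r,z), 7 vertices: (1.5,11) (3.5,4.5) (13.5,8) (16,9) (17,36.5) (11.5,33) (2,21.5)
edge 0: (1.5,11)→(3.5,4.5)  cross = 1.5·4.5 − 3.5·11 = -31.7500; (r_i+r_j)·cross = 5·-31.7500 = -158.7500
edge 1: (3.5,4.5)→(13.5,8)  cross = 3.5·8 − 13.5·4.5 = -32.7500; (r_i+r_j)·cross = 17·-32.7500 = -556.7500
edge 2: (13.5,8)→(16,9)  cross = 13.5·9 − 16·8 = -6.5000; (r_i+r_j)·cross = 29.5·-6.5000 = -191.7500
edge 3: (16,9)→(17,36.5)  cross = 16·36.5 − 17·9 = 431.0000; (r_i+r_j)·cross = 33·431.0000 = 14223.0000
edge 4: (17,36.5)→(11.5,33)  cross = 17·33 − 11.5·36.5 = 141.2500; (r_i+r_j)·cross = 28.5·141.2500 = 4025.6250
edge 5: (11.5,33)→(2,21.5)  cross = 11.5·21.5 − 2·33 = 181.2500; (r_i+r_j)·cross = 13.5·181.2500 = 2446.8750
edge 6: (2,21.5)→(1.5,11)  cross = 2·11 − 1.5·21.5 = -10.2500; (r_i+r_j)·cross = 3.5·-10.2500 = -35.8750
Σcross = 672.2500 → A = |Σcross|/2 = 336.1250 mm²
Σ(r_i+r_j)·cross = 19752.3750 → first moment M = |Σ|/6 = 3292.0625
R_c = M/A = 3292.0625/336.1250 = 9.7942 mm
θ = 322° = 5.619960 rad
V = θ·R_c·A = 5.619960·9.7942·336.1250 = 18501.260 mm³

Volume = 18501.260 mm³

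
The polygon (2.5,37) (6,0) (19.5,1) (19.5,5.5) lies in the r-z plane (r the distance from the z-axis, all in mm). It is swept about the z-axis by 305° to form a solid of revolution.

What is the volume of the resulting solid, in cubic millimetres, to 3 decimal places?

Volume = 15312.119 mm³

Profile (r,z), 4 vertices: (2.5,37) (6,0) (19.5,1) (19.5,5.5)
edge 0: (2.5,37)→(6,0)  cross = 2.5·0 − 6·37 = -222.0000; (r_i+r_j)·cross = 8.5·-222.0000 = -1887.0000
edge 1: (6,0)→(19.5,1)  cross = 6·1 − 19.5·0 = 6.0000; (r_i+r_j)·cross = 25.5·6.0000 = 153.0000
edge 2: (19.5,1)→(19.5,5.5)  cross = 19.5·5.5 − 19.5·1 = 87.7500; (r_i+r_j)·cross = 39·87.7500 = 3422.2500
edge 3: (19.5,5.5)→(2.5,37)  cross = 19.5·37 − 2.5·5.5 = 707.7500; (r_i+r_j)·cross = 22·707.7500 = 15570.5000
Σcross = 579.5000 → A = |Σcross|/2 = 289.7500 mm²
Σ(r_i+r_j)·cross = 17258.7500 → first moment M = |Σ|/6 = 2876.4583
R_c = M/A = 2876.4583/289.7500 = 9.9274 mm
θ = 305° = 5.323254 rad
V = θ·R_c·A = 5.323254·9.9274·289.7500 = 15312.119 mm³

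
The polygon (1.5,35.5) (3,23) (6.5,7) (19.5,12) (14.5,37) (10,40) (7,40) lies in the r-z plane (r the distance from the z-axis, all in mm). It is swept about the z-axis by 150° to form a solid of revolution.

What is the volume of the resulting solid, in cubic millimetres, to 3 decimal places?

Profile (r,z), 7 vertices: (1.5,35.5) (3,23) (6.5,7) (19.5,12) (14.5,37) (10,40) (7,40)
edge 0: (1.5,35.5)→(3,23)  cross = 1.5·23 − 3·35.5 = -72.0000; (r_i+r_j)·cross = 4.5·-72.0000 = -324.0000
edge 1: (3,23)→(6.5,7)  cross = 3·7 − 6.5·23 = -128.5000; (r_i+r_j)·cross = 9.5·-128.5000 = -1220.7500
edge 2: (6.5,7)→(19.5,12)  cross = 6.5·12 − 19.5·7 = -58.5000; (r_i+r_j)·cross = 26·-58.5000 = -1521.0000
edge 3: (19.5,12)→(14.5,37)  cross = 19.5·37 − 14.5·12 = 547.5000; (r_i+r_j)·cross = 34·547.5000 = 18615.0000
edge 4: (14.5,37)→(10,40)  cross = 14.5·40 − 10·37 = 210.0000; (r_i+r_j)·cross = 24.5·210.0000 = 5145.0000
edge 5: (10,40)→(7,40)  cross = 10·40 − 7·40 = 120.0000; (r_i+r_j)·cross = 17·120.0000 = 2040.0000
edge 6: (7,40)→(1.5,35.5)  cross = 7·35.5 − 1.5·40 = 188.5000; (r_i+r_j)·cross = 8.5·188.5000 = 1602.2500
Σcross = 807.0000 → A = |Σcross|/2 = 403.5000 mm²
Σ(r_i+r_j)·cross = 24336.5000 → first moment M = |Σ|/6 = 4056.0833
R_c = M/A = 4056.0833/403.5000 = 10.0523 mm
θ = 150° = 2.617994 rad
V = θ·R_c·A = 2.617994·10.0523·403.5000 = 10618.801 mm³

Volume = 10618.801 mm³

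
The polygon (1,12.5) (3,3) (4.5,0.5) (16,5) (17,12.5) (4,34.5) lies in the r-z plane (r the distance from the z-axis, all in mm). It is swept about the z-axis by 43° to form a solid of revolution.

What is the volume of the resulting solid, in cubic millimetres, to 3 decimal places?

Profile (r,z), 6 vertices: (1,12.5) (3,3) (4.5,0.5) (16,5) (17,12.5) (4,34.5)
edge 0: (1,12.5)→(3,3)  cross = 1·3 − 3·12.5 = -34.5000; (r_i+r_j)·cross = 4·-34.5000 = -138.0000
edge 1: (3,3)→(4.5,0.5)  cross = 3·0.5 − 4.5·3 = -12.0000; (r_i+r_j)·cross = 7.5·-12.0000 = -90.0000
edge 2: (4.5,0.5)→(16,5)  cross = 4.5·5 − 16·0.5 = 14.5000; (r_i+r_j)·cross = 20.5·14.5000 = 297.2500
edge 3: (16,5)→(17,12.5)  cross = 16·12.5 − 17·5 = 115.0000; (r_i+r_j)·cross = 33·115.0000 = 3795.0000
edge 4: (17,12.5)→(4,34.5)  cross = 17·34.5 − 4·12.5 = 536.5000; (r_i+r_j)·cross = 21·536.5000 = 11266.5000
edge 5: (4,34.5)→(1,12.5)  cross = 4·12.5 − 1·34.5 = 15.5000; (r_i+r_j)·cross = 5·15.5000 = 77.5000
Σcross = 635.0000 → A = |Σcross|/2 = 317.5000 mm²
Σ(r_i+r_j)·cross = 15208.2500 → first moment M = |Σ|/6 = 2534.7083
R_c = M/A = 2534.7083/317.5000 = 7.9833 mm
θ = 43° = 0.750492 rad
V = θ·R_c·A = 0.750492·7.9833·317.5000 = 1902.277 mm³

Volume = 1902.277 mm³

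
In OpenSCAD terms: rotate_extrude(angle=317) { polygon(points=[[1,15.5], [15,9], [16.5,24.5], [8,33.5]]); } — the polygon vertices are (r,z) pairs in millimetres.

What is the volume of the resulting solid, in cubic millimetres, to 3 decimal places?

Profile (r,z), 4 vertices: (1,15.5) (15,9) (16.5,24.5) (8,33.5)
edge 0: (1,15.5)→(15,9)  cross = 1·9 − 15·15.5 = -223.5000; (r_i+r_j)·cross = 16·-223.5000 = -3576.0000
edge 1: (15,9)→(16.5,24.5)  cross = 15·24.5 − 16.5·9 = 219.0000; (r_i+r_j)·cross = 31.5·219.0000 = 6898.5000
edge 2: (16.5,24.5)→(8,33.5)  cross = 16.5·33.5 − 8·24.5 = 356.7500; (r_i+r_j)·cross = 24.5·356.7500 = 8740.3750
edge 3: (8,33.5)→(1,15.5)  cross = 8·15.5 − 1·33.5 = 90.5000; (r_i+r_j)·cross = 9·90.5000 = 814.5000
Σcross = 442.7500 → A = |Σcross|/2 = 221.3750 mm²
Σ(r_i+r_j)·cross = 12877.3750 → first moment M = |Σ|/6 = 2146.2292
R_c = M/A = 2146.2292/221.3750 = 9.6950 mm
θ = 317° = 5.532694 rad
V = θ·R_c·A = 5.532694·9.6950·221.3750 = 11874.429 mm³

Volume = 11874.429 mm³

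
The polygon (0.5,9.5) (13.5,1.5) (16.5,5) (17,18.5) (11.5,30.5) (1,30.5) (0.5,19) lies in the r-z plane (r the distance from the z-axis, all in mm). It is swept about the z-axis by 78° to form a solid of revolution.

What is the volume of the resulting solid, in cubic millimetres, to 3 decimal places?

Profile (r,z), 7 vertices: (0.5,9.5) (13.5,1.5) (16.5,5) (17,18.5) (11.5,30.5) (1,30.5) (0.5,19)
edge 0: (0.5,9.5)→(13.5,1.5)  cross = 0.5·1.5 − 13.5·9.5 = -127.5000; (r_i+r_j)·cross = 14·-127.5000 = -1785.0000
edge 1: (13.5,1.5)→(16.5,5)  cross = 13.5·5 − 16.5·1.5 = 42.7500; (r_i+r_j)·cross = 30·42.7500 = 1282.5000
edge 2: (16.5,5)→(17,18.5)  cross = 16.5·18.5 − 17·5 = 220.2500; (r_i+r_j)·cross = 33.5·220.2500 = 7378.3750
edge 3: (17,18.5)→(11.5,30.5)  cross = 17·30.5 − 11.5·18.5 = 305.7500; (r_i+r_j)·cross = 28.5·305.7500 = 8713.8750
edge 4: (11.5,30.5)→(1,30.5)  cross = 11.5·30.5 − 1·30.5 = 320.2500; (r_i+r_j)·cross = 12.5·320.2500 = 4003.1250
edge 5: (1,30.5)→(0.5,19)  cross = 1·19 − 0.5·30.5 = 3.7500; (r_i+r_j)·cross = 1.5·3.7500 = 5.6250
edge 6: (0.5,19)→(0.5,9.5)  cross = 0.5·9.5 − 0.5·19 = -4.7500; (r_i+r_j)·cross = 1·-4.7500 = -4.7500
Σcross = 760.5000 → A = |Σcross|/2 = 380.2500 mm²
Σ(r_i+r_j)·cross = 19593.7500 → first moment M = |Σ|/6 = 3265.6250
R_c = M/A = 3265.6250/380.2500 = 8.5881 mm
θ = 78° = 1.361357 rad
V = θ·R_c·A = 1.361357·8.5881·380.2500 = 4445.681 mm³

Volume = 4445.681 mm³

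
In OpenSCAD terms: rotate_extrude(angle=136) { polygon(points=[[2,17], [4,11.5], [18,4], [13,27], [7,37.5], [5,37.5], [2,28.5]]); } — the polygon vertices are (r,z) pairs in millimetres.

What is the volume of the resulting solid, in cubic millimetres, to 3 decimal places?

Profile (r,z), 7 vertices: (2,17) (4,11.5) (18,4) (13,27) (7,37.5) (5,37.5) (2,28.5)
edge 0: (2,17)→(4,11.5)  cross = 2·11.5 − 4·17 = -45.0000; (r_i+r_j)·cross = 6·-45.0000 = -270.0000
edge 1: (4,11.5)→(18,4)  cross = 4·4 − 18·11.5 = -191.0000; (r_i+r_j)·cross = 22·-191.0000 = -4202.0000
edge 2: (18,4)→(13,27)  cross = 18·27 − 13·4 = 434.0000; (r_i+r_j)·cross = 31·434.0000 = 13454.0000
edge 3: (13,27)→(7,37.5)  cross = 13·37.5 − 7·27 = 298.5000; (r_i+r_j)·cross = 20·298.5000 = 5970.0000
edge 4: (7,37.5)→(5,37.5)  cross = 7·37.5 − 5·37.5 = 75.0000; (r_i+r_j)·cross = 12·75.0000 = 900.0000
edge 5: (5,37.5)→(2,28.5)  cross = 5·28.5 − 2·37.5 = 67.5000; (r_i+r_j)·cross = 7·67.5000 = 472.5000
edge 6: (2,28.5)→(2,17)  cross = 2·17 − 2·28.5 = -23.0000; (r_i+r_j)·cross = 4·-23.0000 = -92.0000
Σcross = 616.0000 → A = |Σcross|/2 = 308.0000 mm²
Σ(r_i+r_j)·cross = 16232.5000 → first moment M = |Σ|/6 = 2705.4167
R_c = M/A = 2705.4167/308.0000 = 8.7838 mm
θ = 136° = 2.373648 rad
V = θ·R_c·A = 2.373648·8.7838·308.0000 = 6421.706 mm³

Volume = 6421.706 mm³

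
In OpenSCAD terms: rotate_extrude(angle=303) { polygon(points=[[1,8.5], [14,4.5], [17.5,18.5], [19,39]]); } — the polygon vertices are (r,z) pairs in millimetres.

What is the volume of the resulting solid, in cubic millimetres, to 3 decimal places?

Profile (r,z), 4 vertices: (1,8.5) (14,4.5) (17.5,18.5) (19,39)
edge 0: (1,8.5)→(14,4.5)  cross = 1·4.5 − 14·8.5 = -114.5000; (r_i+r_j)·cross = 15·-114.5000 = -1717.5000
edge 1: (14,4.5)→(17.5,18.5)  cross = 14·18.5 − 17.5·4.5 = 180.2500; (r_i+r_j)·cross = 31.5·180.2500 = 5677.8750
edge 2: (17.5,18.5)→(19,39)  cross = 17.5·39 − 19·18.5 = 331.0000; (r_i+r_j)·cross = 36.5·331.0000 = 12081.5000
edge 3: (19,39)→(1,8.5)  cross = 19·8.5 − 1·39 = 122.5000; (r_i+r_j)·cross = 20·122.5000 = 2450.0000
Σcross = 519.2500 → A = |Σcross|/2 = 259.6250 mm²
Σ(r_i+r_j)·cross = 18491.8750 → first moment M = |Σ|/6 = 3081.9792
R_c = M/A = 3081.9792/259.6250 = 11.8709 mm
θ = 303° = 5.288348 rad
V = θ·R_c·A = 5.288348·11.8709·259.6250 = 16298.577 mm³

Volume = 16298.577 mm³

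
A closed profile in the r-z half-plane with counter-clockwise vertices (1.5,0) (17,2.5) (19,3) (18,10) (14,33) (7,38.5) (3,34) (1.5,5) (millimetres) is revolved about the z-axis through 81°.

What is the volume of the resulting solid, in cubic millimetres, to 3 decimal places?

Volume = 6423.899 mm³

Profile (r,z), 8 vertices: (1.5,0) (17,2.5) (19,3) (18,10) (14,33) (7,38.5) (3,34) (1.5,5)
edge 0: (1.5,0)→(17,2.5)  cross = 1.5·2.5 − 17·0 = 3.7500; (r_i+r_j)·cross = 18.5·3.7500 = 69.3750
edge 1: (17,2.5)→(19,3)  cross = 17·3 − 19·2.5 = 3.5000; (r_i+r_j)·cross = 36·3.5000 = 126.0000
edge 2: (19,3)→(18,10)  cross = 19·10 − 18·3 = 136.0000; (r_i+r_j)·cross = 37·136.0000 = 5032.0000
edge 3: (18,10)→(14,33)  cross = 18·33 − 14·10 = 454.0000; (r_i+r_j)·cross = 32·454.0000 = 14528.0000
edge 4: (14,33)→(7,38.5)  cross = 14·38.5 − 7·33 = 308.0000; (r_i+r_j)·cross = 21·308.0000 = 6468.0000
edge 5: (7,38.5)→(3,34)  cross = 7·34 − 3·38.5 = 122.5000; (r_i+r_j)·cross = 10·122.5000 = 1225.0000
edge 6: (3,34)→(1.5,5)  cross = 3·5 − 1.5·34 = -36.0000; (r_i+r_j)·cross = 4.5·-36.0000 = -162.0000
edge 7: (1.5,5)→(1.5,0)  cross = 1.5·0 − 1.5·5 = -7.5000; (r_i+r_j)·cross = 3·-7.5000 = -22.5000
Σcross = 984.2500 → A = |Σcross|/2 = 492.1250 mm²
Σ(r_i+r_j)·cross = 27263.8750 → first moment M = |Σ|/6 = 4543.9792
R_c = M/A = 4543.9792/492.1250 = 9.2334 mm
θ = 81° = 1.413717 rad
V = θ·R_c·A = 1.413717·9.2334·492.1250 = 6423.899 mm³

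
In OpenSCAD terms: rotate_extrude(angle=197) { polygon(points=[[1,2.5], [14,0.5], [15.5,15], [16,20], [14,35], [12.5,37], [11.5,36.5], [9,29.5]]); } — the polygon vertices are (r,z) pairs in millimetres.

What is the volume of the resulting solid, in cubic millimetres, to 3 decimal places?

Profile (r,z), 8 vertices: (1,2.5) (14,0.5) (15.5,15) (16,20) (14,35) (12.5,37) (11.5,36.5) (9,29.5)
edge 0: (1,2.5)→(14,0.5)  cross = 1·0.5 − 14·2.5 = -34.5000; (r_i+r_j)·cross = 15·-34.5000 = -517.5000
edge 1: (14,0.5)→(15.5,15)  cross = 14·15 − 15.5·0.5 = 202.2500; (r_i+r_j)·cross = 29.5·202.2500 = 5966.3750
edge 2: (15.5,15)→(16,20)  cross = 15.5·20 − 16·15 = 70.0000; (r_i+r_j)·cross = 31.5·70.0000 = 2205.0000
edge 3: (16,20)→(14,35)  cross = 16·35 − 14·20 = 280.0000; (r_i+r_j)·cross = 30·280.0000 = 8400.0000
edge 4: (14,35)→(12.5,37)  cross = 14·37 − 12.5·35 = 80.5000; (r_i+r_j)·cross = 26.5·80.5000 = 2133.2500
edge 5: (12.5,37)→(11.5,36.5)  cross = 12.5·36.5 − 11.5·37 = 30.7500; (r_i+r_j)·cross = 24·30.7500 = 738.0000
edge 6: (11.5,36.5)→(9,29.5)  cross = 11.5·29.5 − 9·36.5 = 10.7500; (r_i+r_j)·cross = 20.5·10.7500 = 220.3750
edge 7: (9,29.5)→(1,2.5)  cross = 9·2.5 − 1·29.5 = -7.0000; (r_i+r_j)·cross = 10·-7.0000 = -70.0000
Σcross = 632.7500 → A = |Σcross|/2 = 316.3750 mm²
Σ(r_i+r_j)·cross = 19075.5000 → first moment M = |Σ|/6 = 3179.2500
R_c = M/A = 3179.2500/316.3750 = 10.0490 mm
θ = 197° = 3.438299 rad
V = θ·R_c·A = 3.438299·10.0490·316.3750 = 10931.211 mm³

Volume = 10931.211 mm³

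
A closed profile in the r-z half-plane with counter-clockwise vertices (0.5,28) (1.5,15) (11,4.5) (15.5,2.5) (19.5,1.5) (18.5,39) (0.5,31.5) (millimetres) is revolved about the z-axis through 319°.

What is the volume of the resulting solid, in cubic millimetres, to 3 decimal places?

Volume = 32000.015 mm³

Profile (r,z), 7 vertices: (0.5,28) (1.5,15) (11,4.5) (15.5,2.5) (19.5,1.5) (18.5,39) (0.5,31.5)
edge 0: (0.5,28)→(1.5,15)  cross = 0.5·15 − 1.5·28 = -34.5000; (r_i+r_j)·cross = 2·-34.5000 = -69.0000
edge 1: (1.5,15)→(11,4.5)  cross = 1.5·4.5 − 11·15 = -158.2500; (r_i+r_j)·cross = 12.5·-158.2500 = -1978.1250
edge 2: (11,4.5)→(15.5,2.5)  cross = 11·2.5 − 15.5·4.5 = -42.2500; (r_i+r_j)·cross = 26.5·-42.2500 = -1119.6250
edge 3: (15.5,2.5)→(19.5,1.5)  cross = 15.5·1.5 − 19.5·2.5 = -25.5000; (r_i+r_j)·cross = 35·-25.5000 = -892.5000
edge 4: (19.5,1.5)→(18.5,39)  cross = 19.5·39 − 18.5·1.5 = 732.7500; (r_i+r_j)·cross = 38·732.7500 = 27844.5000
edge 5: (18.5,39)→(0.5,31.5)  cross = 18.5·31.5 − 0.5·39 = 563.2500; (r_i+r_j)·cross = 19·563.2500 = 10701.7500
edge 6: (0.5,31.5)→(0.5,28)  cross = 0.5·28 − 0.5·31.5 = -1.7500; (r_i+r_j)·cross = 1·-1.7500 = -1.7500
Σcross = 1033.7500 → A = |Σcross|/2 = 516.8750 mm²
Σ(r_i+r_j)·cross = 34485.2500 → first moment M = |Σ|/6 = 5747.5417
R_c = M/A = 5747.5417/516.8750 = 11.1198 mm
θ = 319° = 5.567600 rad
V = θ·R_c·A = 5.567600·11.1198·516.8750 = 32000.015 mm³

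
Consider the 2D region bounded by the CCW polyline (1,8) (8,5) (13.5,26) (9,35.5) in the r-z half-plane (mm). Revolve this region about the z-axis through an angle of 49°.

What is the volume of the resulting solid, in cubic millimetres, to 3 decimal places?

Volume = 1193.430 mm³

Profile (r,z), 4 vertices: (1,8) (8,5) (13.5,26) (9,35.5)
edge 0: (1,8)→(8,5)  cross = 1·5 − 8·8 = -59.0000; (r_i+r_j)·cross = 9·-59.0000 = -531.0000
edge 1: (8,5)→(13.5,26)  cross = 8·26 − 13.5·5 = 140.5000; (r_i+r_j)·cross = 21.5·140.5000 = 3020.7500
edge 2: (13.5,26)→(9,35.5)  cross = 13.5·35.5 − 9·26 = 245.2500; (r_i+r_j)·cross = 22.5·245.2500 = 5518.1250
edge 3: (9,35.5)→(1,8)  cross = 9·8 − 1·35.5 = 36.5000; (r_i+r_j)·cross = 10·36.5000 = 365.0000
Σcross = 363.2500 → A = |Σcross|/2 = 181.6250 mm²
Σ(r_i+r_j)·cross = 8372.8750 → first moment M = |Σ|/6 = 1395.4792
R_c = M/A = 1395.4792/181.6250 = 7.6833 mm
θ = 49° = 0.855211 rad
V = θ·R_c·A = 0.855211·7.6833·181.6250 = 1193.430 mm³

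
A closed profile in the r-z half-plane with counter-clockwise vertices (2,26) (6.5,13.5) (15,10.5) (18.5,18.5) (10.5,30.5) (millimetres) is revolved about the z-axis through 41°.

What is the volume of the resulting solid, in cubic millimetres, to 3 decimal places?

Profile (r,z), 5 vertices: (2,26) (6.5,13.5) (15,10.5) (18.5,18.5) (10.5,30.5)
edge 0: (2,26)→(6.5,13.5)  cross = 2·13.5 − 6.5·26 = -142.0000; (r_i+r_j)·cross = 8.5·-142.0000 = -1207.0000
edge 1: (6.5,13.5)→(15,10.5)  cross = 6.5·10.5 − 15·13.5 = -134.2500; (r_i+r_j)·cross = 21.5·-134.2500 = -2886.3750
edge 2: (15,10.5)→(18.5,18.5)  cross = 15·18.5 − 18.5·10.5 = 83.2500; (r_i+r_j)·cross = 33.5·83.2500 = 2788.8750
edge 3: (18.5,18.5)→(10.5,30.5)  cross = 18.5·30.5 − 10.5·18.5 = 370.0000; (r_i+r_j)·cross = 29·370.0000 = 10730.0000
edge 4: (10.5,30.5)→(2,26)  cross = 10.5·26 − 2·30.5 = 212.0000; (r_i+r_j)·cross = 12.5·212.0000 = 2650.0000
Σcross = 389.0000 → A = |Σcross|/2 = 194.5000 mm²
Σ(r_i+r_j)·cross = 12075.5000 → first moment M = |Σ|/6 = 2012.5833
R_c = M/A = 2012.5833/194.5000 = 10.3475 mm
θ = 41° = 0.715585 rad
V = θ·R_c·A = 0.715585·10.3475·194.5000 = 1440.174 mm³

Volume = 1440.174 mm³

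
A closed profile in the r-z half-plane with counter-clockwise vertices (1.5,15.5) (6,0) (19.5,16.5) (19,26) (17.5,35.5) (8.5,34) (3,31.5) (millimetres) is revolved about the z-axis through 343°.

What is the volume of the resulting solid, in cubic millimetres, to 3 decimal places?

Profile (r,z), 7 vertices: (1.5,15.5) (6,0) (19.5,16.5) (19,26) (17.5,35.5) (8.5,34) (3,31.5)
edge 0: (1.5,15.5)→(6,0)  cross = 1.5·0 − 6·15.5 = -93.0000; (r_i+r_j)·cross = 7.5·-93.0000 = -697.5000
edge 1: (6,0)→(19.5,16.5)  cross = 6·16.5 − 19.5·0 = 99.0000; (r_i+r_j)·cross = 25.5·99.0000 = 2524.5000
edge 2: (19.5,16.5)→(19,26)  cross = 19.5·26 − 19·16.5 = 193.5000; (r_i+r_j)·cross = 38.5·193.5000 = 7449.7500
edge 3: (19,26)→(17.5,35.5)  cross = 19·35.5 − 17.5·26 = 219.5000; (r_i+r_j)·cross = 36.5·219.5000 = 8011.7500
edge 4: (17.5,35.5)→(8.5,34)  cross = 17.5·34 − 8.5·35.5 = 293.2500; (r_i+r_j)·cross = 26·293.2500 = 7624.5000
edge 5: (8.5,34)→(3,31.5)  cross = 8.5·31.5 − 3·34 = 165.7500; (r_i+r_j)·cross = 11.5·165.7500 = 1906.1250
edge 6: (3,31.5)→(1.5,15.5)  cross = 3·15.5 − 1.5·31.5 = -0.7500; (r_i+r_j)·cross = 4.5·-0.7500 = -3.3750
Σcross = 877.2500 → A = |Σcross|/2 = 438.6250 mm²
Σ(r_i+r_j)·cross = 26815.7500 → first moment M = |Σ|/6 = 4469.2917
R_c = M/A = 4469.2917/438.6250 = 10.1893 mm
θ = 343° = 5.986479 rad
V = θ·R_c·A = 5.986479·10.1893·438.6250 = 26755.322 mm³

Volume = 26755.322 mm³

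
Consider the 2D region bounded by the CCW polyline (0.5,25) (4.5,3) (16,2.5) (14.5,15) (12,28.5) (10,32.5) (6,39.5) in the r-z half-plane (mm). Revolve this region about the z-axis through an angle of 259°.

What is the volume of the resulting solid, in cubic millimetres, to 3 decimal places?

Volume = 13142.129 mm³

Profile (r,z), 7 vertices: (0.5,25) (4.5,3) (16,2.5) (14.5,15) (12,28.5) (10,32.5) (6,39.5)
edge 0: (0.5,25)→(4.5,3)  cross = 0.5·3 − 4.5·25 = -111.0000; (r_i+r_j)·cross = 5·-111.0000 = -555.0000
edge 1: (4.5,3)→(16,2.5)  cross = 4.5·2.5 − 16·3 = -36.7500; (r_i+r_j)·cross = 20.5·-36.7500 = -753.3750
edge 2: (16,2.5)→(14.5,15)  cross = 16·15 − 14.5·2.5 = 203.7500; (r_i+r_j)·cross = 30.5·203.7500 = 6214.3750
edge 3: (14.5,15)→(12,28.5)  cross = 14.5·28.5 − 12·15 = 233.2500; (r_i+r_j)·cross = 26.5·233.2500 = 6181.1250
edge 4: (12,28.5)→(10,32.5)  cross = 12·32.5 − 10·28.5 = 105.0000; (r_i+r_j)·cross = 22·105.0000 = 2310.0000
edge 5: (10,32.5)→(6,39.5)  cross = 10·39.5 − 6·32.5 = 200.0000; (r_i+r_j)·cross = 16·200.0000 = 3200.0000
edge 6: (6,39.5)→(0.5,25)  cross = 6·25 − 0.5·39.5 = 130.2500; (r_i+r_j)·cross = 6.5·130.2500 = 846.6250
Σcross = 724.5000 → A = |Σcross|/2 = 362.2500 mm²
Σ(r_i+r_j)·cross = 17443.7500 → first moment M = |Σ|/6 = 2907.2917
R_c = M/A = 2907.2917/362.2500 = 8.0256 mm
θ = 259° = 4.520403 rad
V = θ·R_c·A = 4.520403·8.0256·362.2500 = 13142.129 mm³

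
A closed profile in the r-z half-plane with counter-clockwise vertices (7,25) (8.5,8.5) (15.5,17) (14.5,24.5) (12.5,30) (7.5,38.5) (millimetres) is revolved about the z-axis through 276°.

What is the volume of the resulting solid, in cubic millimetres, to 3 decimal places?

Profile (r,z), 6 vertices: (7,25) (8.5,8.5) (15.5,17) (14.5,24.5) (12.5,30) (7.5,38.5)
edge 0: (7,25)→(8.5,8.5)  cross = 7·8.5 − 8.5·25 = -153.0000; (r_i+r_j)·cross = 15.5·-153.0000 = -2371.5000
edge 1: (8.5,8.5)→(15.5,17)  cross = 8.5·17 − 15.5·8.5 = 12.7500; (r_i+r_j)·cross = 24·12.7500 = 306.0000
edge 2: (15.5,17)→(14.5,24.5)  cross = 15.5·24.5 − 14.5·17 = 133.2500; (r_i+r_j)·cross = 30·133.2500 = 3997.5000
edge 3: (14.5,24.5)→(12.5,30)  cross = 14.5·30 − 12.5·24.5 = 128.7500; (r_i+r_j)·cross = 27·128.7500 = 3476.2500
edge 4: (12.5,30)→(7.5,38.5)  cross = 12.5·38.5 − 7.5·30 = 256.2500; (r_i+r_j)·cross = 20·256.2500 = 5125.0000
edge 5: (7.5,38.5)→(7,25)  cross = 7.5·25 − 7·38.5 = -82.0000; (r_i+r_j)·cross = 14.5·-82.0000 = -1189.0000
Σcross = 296.0000 → A = |Σcross|/2 = 148.0000 mm²
Σ(r_i+r_j)·cross = 9344.2500 → first moment M = |Σ|/6 = 1557.3750
R_c = M/A = 1557.3750/148.0000 = 10.5228 mm
θ = 276° = 4.817109 rad
V = θ·R_c·A = 4.817109·10.5228·148.0000 = 7502.045 mm³

Volume = 7502.045 mm³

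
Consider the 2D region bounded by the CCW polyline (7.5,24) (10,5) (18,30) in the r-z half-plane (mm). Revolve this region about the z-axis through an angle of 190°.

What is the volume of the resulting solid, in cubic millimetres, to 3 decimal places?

Volume = 4208.578 mm³

Profile (r,z), 3 vertices: (7.5,24) (10,5) (18,30)
edge 0: (7.5,24)→(10,5)  cross = 7.5·5 − 10·24 = -202.5000; (r_i+r_j)·cross = 17.5·-202.5000 = -3543.7500
edge 1: (10,5)→(18,30)  cross = 10·30 − 18·5 = 210.0000; (r_i+r_j)·cross = 28·210.0000 = 5880.0000
edge 2: (18,30)→(7.5,24)  cross = 18·24 − 7.5·30 = 207.0000; (r_i+r_j)·cross = 25.5·207.0000 = 5278.5000
Σcross = 214.5000 → A = |Σcross|/2 = 107.2500 mm²
Σ(r_i+r_j)·cross = 7614.7500 → first moment M = |Σ|/6 = 1269.1250
R_c = M/A = 1269.1250/107.2500 = 11.8333 mm
θ = 190° = 3.316126 rad
V = θ·R_c·A = 3.316126·11.8333·107.2500 = 4208.578 mm³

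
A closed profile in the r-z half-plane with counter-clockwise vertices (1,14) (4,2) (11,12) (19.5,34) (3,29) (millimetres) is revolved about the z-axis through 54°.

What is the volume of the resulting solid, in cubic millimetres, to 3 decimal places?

Volume = 2335.892 mm³

Profile (r,z), 5 vertices: (1,14) (4,2) (11,12) (19.5,34) (3,29)
edge 0: (1,14)→(4,2)  cross = 1·2 − 4·14 = -54.0000; (r_i+r_j)·cross = 5·-54.0000 = -270.0000
edge 1: (4,2)→(11,12)  cross = 4·12 − 11·2 = 26.0000; (r_i+r_j)·cross = 15·26.0000 = 390.0000
edge 2: (11,12)→(19.5,34)  cross = 11·34 − 19.5·12 = 140.0000; (r_i+r_j)·cross = 30.5·140.0000 = 4270.0000
edge 3: (19.5,34)→(3,29)  cross = 19.5·29 − 3·34 = 463.5000; (r_i+r_j)·cross = 22.5·463.5000 = 10428.7500
edge 4: (3,29)→(1,14)  cross = 3·14 − 1·29 = 13.0000; (r_i+r_j)·cross = 4·13.0000 = 52.0000
Σcross = 588.5000 → A = |Σcross|/2 = 294.2500 mm²
Σ(r_i+r_j)·cross = 14870.7500 → first moment M = |Σ|/6 = 2478.4583
R_c = M/A = 2478.4583/294.2500 = 8.4230 mm
θ = 54° = 0.942478 rad
V = θ·R_c·A = 0.942478·8.4230·294.2500 = 2335.892 mm³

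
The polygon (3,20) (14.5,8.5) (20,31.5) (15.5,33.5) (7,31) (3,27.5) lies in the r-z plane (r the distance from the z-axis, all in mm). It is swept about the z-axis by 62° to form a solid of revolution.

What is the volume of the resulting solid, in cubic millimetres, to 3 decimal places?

Volume = 3266.376 mm³

Profile (r,z), 6 vertices: (3,20) (14.5,8.5) (20,31.5) (15.5,33.5) (7,31) (3,27.5)
edge 0: (3,20)→(14.5,8.5)  cross = 3·8.5 − 14.5·20 = -264.5000; (r_i+r_j)·cross = 17.5·-264.5000 = -4628.7500
edge 1: (14.5,8.5)→(20,31.5)  cross = 14.5·31.5 − 20·8.5 = 286.7500; (r_i+r_j)·cross = 34.5·286.7500 = 9892.8750
edge 2: (20,31.5)→(15.5,33.5)  cross = 20·33.5 − 15.5·31.5 = 181.7500; (r_i+r_j)·cross = 35.5·181.7500 = 6452.1250
edge 3: (15.5,33.5)→(7,31)  cross = 15.5·31 − 7·33.5 = 246.0000; (r_i+r_j)·cross = 22.5·246.0000 = 5535.0000
edge 4: (7,31)→(3,27.5)  cross = 7·27.5 − 3·31 = 99.5000; (r_i+r_j)·cross = 10·99.5000 = 995.0000
edge 5: (3,27.5)→(3,20)  cross = 3·20 − 3·27.5 = -22.5000; (r_i+r_j)·cross = 6·-22.5000 = -135.0000
Σcross = 527.0000 → A = |Σcross|/2 = 263.5000 mm²
Σ(r_i+r_j)·cross = 18111.2500 → first moment M = |Σ|/6 = 3018.5417
R_c = M/A = 3018.5417/263.5000 = 11.4556 mm
θ = 62° = 1.082104 rad
V = θ·R_c·A = 1.082104·11.4556·263.5000 = 3266.376 mm³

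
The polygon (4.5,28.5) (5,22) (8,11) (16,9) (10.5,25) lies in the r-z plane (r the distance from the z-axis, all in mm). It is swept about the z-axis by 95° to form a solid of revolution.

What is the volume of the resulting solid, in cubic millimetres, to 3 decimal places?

Profile (r,z), 5 vertices: (4.5,28.5) (5,22) (8,11) (16,9) (10.5,25)
edge 0: (4.5,28.5)→(5,22)  cross = 4.5·22 − 5·28.5 = -43.5000; (r_i+r_j)·cross = 9.5·-43.5000 = -413.2500
edge 1: (5,22)→(8,11)  cross = 5·11 − 8·22 = -121.0000; (r_i+r_j)·cross = 13·-121.0000 = -1573.0000
edge 2: (8,11)→(16,9)  cross = 8·9 − 16·11 = -104.0000; (r_i+r_j)·cross = 24·-104.0000 = -2496.0000
edge 3: (16,9)→(10.5,25)  cross = 16·25 − 10.5·9 = 305.5000; (r_i+r_j)·cross = 26.5·305.5000 = 8095.7500
edge 4: (10.5,25)→(4.5,28.5)  cross = 10.5·28.5 − 4.5·25 = 186.7500; (r_i+r_j)·cross = 15·186.7500 = 2801.2500
Σcross = 223.7500 → A = |Σcross|/2 = 111.8750 mm²
Σ(r_i+r_j)·cross = 6414.7500 → first moment M = |Σ|/6 = 1069.1250
R_c = M/A = 1069.1250/111.8750 = 9.5564 mm
θ = 95° = 1.658063 rad
V = θ·R_c·A = 1.658063·9.5564·111.8750 = 1772.676 mm³

Volume = 1772.676 mm³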